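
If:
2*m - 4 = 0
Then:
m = 2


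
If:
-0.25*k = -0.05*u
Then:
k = 0.2*u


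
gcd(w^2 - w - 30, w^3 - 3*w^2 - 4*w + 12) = 1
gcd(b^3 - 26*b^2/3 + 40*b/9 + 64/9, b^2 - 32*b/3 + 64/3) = b - 8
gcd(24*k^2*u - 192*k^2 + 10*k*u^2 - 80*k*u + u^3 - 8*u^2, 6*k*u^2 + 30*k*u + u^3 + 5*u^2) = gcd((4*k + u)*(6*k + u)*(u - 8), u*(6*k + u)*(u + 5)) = 6*k + u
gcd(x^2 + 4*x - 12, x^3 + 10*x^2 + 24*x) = x + 6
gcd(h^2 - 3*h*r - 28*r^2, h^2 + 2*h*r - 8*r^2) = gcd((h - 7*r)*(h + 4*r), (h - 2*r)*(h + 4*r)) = h + 4*r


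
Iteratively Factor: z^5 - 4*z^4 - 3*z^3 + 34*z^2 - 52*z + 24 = (z - 2)*(z^4 - 2*z^3 - 7*z^2 + 20*z - 12) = (z - 2)^2*(z^3 - 7*z + 6) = (z - 2)^2*(z - 1)*(z^2 + z - 6) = (z - 2)^3*(z - 1)*(z + 3)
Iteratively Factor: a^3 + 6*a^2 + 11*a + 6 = (a + 3)*(a^2 + 3*a + 2) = (a + 1)*(a + 3)*(a + 2)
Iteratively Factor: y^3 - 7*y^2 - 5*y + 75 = (y + 3)*(y^2 - 10*y + 25) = (y - 5)*(y + 3)*(y - 5)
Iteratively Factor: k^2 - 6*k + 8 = (k - 4)*(k - 2)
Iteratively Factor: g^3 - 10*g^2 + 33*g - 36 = (g - 3)*(g^2 - 7*g + 12) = (g - 4)*(g - 3)*(g - 3)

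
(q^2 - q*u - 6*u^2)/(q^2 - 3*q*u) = (q + 2*u)/q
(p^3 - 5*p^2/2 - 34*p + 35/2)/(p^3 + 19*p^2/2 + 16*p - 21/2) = (p^2 - 2*p - 35)/(p^2 + 10*p + 21)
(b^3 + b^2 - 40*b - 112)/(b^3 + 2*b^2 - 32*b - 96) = (b - 7)/(b - 6)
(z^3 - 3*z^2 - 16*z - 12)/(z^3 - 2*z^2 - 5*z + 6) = (z^2 - 5*z - 6)/(z^2 - 4*z + 3)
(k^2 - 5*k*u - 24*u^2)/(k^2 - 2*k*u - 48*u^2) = (k + 3*u)/(k + 6*u)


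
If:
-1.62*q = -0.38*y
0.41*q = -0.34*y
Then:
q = 0.00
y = 0.00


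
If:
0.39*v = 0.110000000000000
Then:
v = 0.28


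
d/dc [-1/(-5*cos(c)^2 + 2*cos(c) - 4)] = 2*(5*cos(c) - 1)*sin(c)/(5*cos(c)^2 - 2*cos(c) + 4)^2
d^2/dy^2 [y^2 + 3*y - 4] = 2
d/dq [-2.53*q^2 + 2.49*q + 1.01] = 2.49 - 5.06*q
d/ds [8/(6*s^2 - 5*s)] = 8*(5 - 12*s)/(s^2*(6*s - 5)^2)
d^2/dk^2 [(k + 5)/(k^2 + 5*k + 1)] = 2*((k + 5)*(2*k + 5)^2 - (3*k + 10)*(k^2 + 5*k + 1))/(k^2 + 5*k + 1)^3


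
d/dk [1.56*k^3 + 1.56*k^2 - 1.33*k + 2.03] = 4.68*k^2 + 3.12*k - 1.33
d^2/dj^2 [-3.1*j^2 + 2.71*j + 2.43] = -6.20000000000000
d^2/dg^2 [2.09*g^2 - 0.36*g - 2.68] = 4.18000000000000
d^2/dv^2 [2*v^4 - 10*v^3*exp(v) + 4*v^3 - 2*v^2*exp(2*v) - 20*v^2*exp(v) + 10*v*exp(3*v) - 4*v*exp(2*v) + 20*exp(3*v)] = -10*v^3*exp(v) - 8*v^2*exp(2*v) - 80*v^2*exp(v) + 24*v^2 + 90*v*exp(3*v) - 32*v*exp(2*v) - 140*v*exp(v) + 24*v + 240*exp(3*v) - 20*exp(2*v) - 40*exp(v)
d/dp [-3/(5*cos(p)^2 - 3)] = -60*sin(2*p)/(5*cos(2*p) - 1)^2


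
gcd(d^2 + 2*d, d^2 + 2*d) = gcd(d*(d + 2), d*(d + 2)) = d^2 + 2*d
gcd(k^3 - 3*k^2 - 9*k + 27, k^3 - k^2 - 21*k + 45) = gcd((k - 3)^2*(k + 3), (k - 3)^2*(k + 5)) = k^2 - 6*k + 9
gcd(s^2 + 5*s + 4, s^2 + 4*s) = s + 4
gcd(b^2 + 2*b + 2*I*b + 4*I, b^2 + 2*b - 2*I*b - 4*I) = b + 2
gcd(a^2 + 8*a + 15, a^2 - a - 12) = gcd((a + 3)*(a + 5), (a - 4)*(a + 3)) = a + 3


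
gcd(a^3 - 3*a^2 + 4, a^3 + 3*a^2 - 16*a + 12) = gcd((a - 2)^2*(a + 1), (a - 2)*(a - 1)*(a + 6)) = a - 2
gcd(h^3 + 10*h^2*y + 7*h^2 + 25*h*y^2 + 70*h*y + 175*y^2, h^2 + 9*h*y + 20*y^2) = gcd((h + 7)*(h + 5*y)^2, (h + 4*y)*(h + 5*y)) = h + 5*y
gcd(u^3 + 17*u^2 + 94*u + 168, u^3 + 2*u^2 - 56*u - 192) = u^2 + 10*u + 24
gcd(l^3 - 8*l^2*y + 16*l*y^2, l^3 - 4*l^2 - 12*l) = l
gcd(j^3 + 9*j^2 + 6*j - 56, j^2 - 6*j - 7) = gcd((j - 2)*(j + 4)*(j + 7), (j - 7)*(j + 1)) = 1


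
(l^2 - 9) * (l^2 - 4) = l^4 - 13*l^2 + 36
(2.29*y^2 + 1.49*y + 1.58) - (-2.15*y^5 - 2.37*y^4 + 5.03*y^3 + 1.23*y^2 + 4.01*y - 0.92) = 2.15*y^5 + 2.37*y^4 - 5.03*y^3 + 1.06*y^2 - 2.52*y + 2.5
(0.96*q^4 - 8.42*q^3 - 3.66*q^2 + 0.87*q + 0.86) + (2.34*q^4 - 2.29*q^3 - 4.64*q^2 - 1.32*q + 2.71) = 3.3*q^4 - 10.71*q^3 - 8.3*q^2 - 0.45*q + 3.57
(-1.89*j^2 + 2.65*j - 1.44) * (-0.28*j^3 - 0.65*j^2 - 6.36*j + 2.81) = 0.5292*j^5 + 0.4865*j^4 + 10.7011*j^3 - 21.2289*j^2 + 16.6049*j - 4.0464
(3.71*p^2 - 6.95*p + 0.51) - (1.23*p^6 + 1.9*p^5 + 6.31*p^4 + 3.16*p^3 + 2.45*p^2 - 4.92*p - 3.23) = -1.23*p^6 - 1.9*p^5 - 6.31*p^4 - 3.16*p^3 + 1.26*p^2 - 2.03*p + 3.74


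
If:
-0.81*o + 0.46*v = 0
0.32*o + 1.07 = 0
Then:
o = -3.34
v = -5.89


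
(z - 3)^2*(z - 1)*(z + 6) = z^4 - z^3 - 27*z^2 + 81*z - 54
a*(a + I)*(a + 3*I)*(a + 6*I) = a^4 + 10*I*a^3 - 27*a^2 - 18*I*a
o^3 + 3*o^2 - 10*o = o*(o - 2)*(o + 5)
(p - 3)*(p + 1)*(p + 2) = p^3 - 7*p - 6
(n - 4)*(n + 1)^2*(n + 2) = n^4 - 11*n^2 - 18*n - 8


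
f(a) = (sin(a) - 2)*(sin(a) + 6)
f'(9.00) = -4.40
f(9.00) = -10.18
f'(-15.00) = -2.05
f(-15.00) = -14.18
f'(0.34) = 4.40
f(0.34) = -10.55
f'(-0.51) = 2.64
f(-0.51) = -13.71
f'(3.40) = -3.37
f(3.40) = -12.96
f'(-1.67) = -0.20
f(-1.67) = -14.99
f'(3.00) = -4.24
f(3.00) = -11.42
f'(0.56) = 4.29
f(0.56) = -9.59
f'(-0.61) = 2.34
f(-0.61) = -13.96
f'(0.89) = 3.50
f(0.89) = -8.29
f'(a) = (sin(a) - 2)*cos(a) + (sin(a) + 6)*cos(a) = 2*(sin(a) + 2)*cos(a)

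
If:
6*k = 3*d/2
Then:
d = 4*k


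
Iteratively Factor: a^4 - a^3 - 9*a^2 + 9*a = (a - 1)*(a^3 - 9*a) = (a - 1)*(a + 3)*(a^2 - 3*a) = a*(a - 1)*(a + 3)*(a - 3)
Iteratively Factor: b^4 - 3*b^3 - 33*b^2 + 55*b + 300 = (b + 3)*(b^3 - 6*b^2 - 15*b + 100) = (b - 5)*(b + 3)*(b^2 - b - 20) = (b - 5)^2*(b + 3)*(b + 4)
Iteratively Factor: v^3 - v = (v + 1)*(v^2 - v) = (v - 1)*(v + 1)*(v)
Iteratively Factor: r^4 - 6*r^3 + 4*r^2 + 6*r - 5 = (r - 1)*(r^3 - 5*r^2 - r + 5) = (r - 1)^2*(r^2 - 4*r - 5) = (r - 5)*(r - 1)^2*(r + 1)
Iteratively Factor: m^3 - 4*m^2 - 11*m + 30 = (m - 2)*(m^2 - 2*m - 15) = (m - 5)*(m - 2)*(m + 3)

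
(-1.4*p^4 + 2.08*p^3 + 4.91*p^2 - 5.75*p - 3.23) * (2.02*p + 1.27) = -2.828*p^5 + 2.4236*p^4 + 12.5598*p^3 - 5.3793*p^2 - 13.8271*p - 4.1021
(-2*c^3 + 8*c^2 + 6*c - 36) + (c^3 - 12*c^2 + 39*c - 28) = -c^3 - 4*c^2 + 45*c - 64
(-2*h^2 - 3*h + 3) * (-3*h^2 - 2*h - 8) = 6*h^4 + 13*h^3 + 13*h^2 + 18*h - 24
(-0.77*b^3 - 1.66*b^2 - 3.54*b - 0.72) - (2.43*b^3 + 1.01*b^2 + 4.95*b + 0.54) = -3.2*b^3 - 2.67*b^2 - 8.49*b - 1.26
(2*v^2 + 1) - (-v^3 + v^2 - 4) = v^3 + v^2 + 5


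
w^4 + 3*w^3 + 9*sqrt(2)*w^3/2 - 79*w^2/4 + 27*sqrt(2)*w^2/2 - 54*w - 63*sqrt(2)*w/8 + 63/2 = (w - 1/2)*(w + 7/2)*(w - 3*sqrt(2)/2)*(w + 6*sqrt(2))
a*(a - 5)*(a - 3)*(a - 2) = a^4 - 10*a^3 + 31*a^2 - 30*a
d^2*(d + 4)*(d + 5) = d^4 + 9*d^3 + 20*d^2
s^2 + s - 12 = (s - 3)*(s + 4)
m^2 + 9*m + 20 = (m + 4)*(m + 5)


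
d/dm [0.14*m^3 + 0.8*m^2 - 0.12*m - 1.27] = 0.42*m^2 + 1.6*m - 0.12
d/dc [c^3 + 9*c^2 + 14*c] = 3*c^2 + 18*c + 14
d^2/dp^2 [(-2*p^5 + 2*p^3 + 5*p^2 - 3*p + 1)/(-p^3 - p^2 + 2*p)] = 2*(2*p^9 + 6*p^8 - 6*p^7 - 35*p^6 + 45*p^5 - 27*p^4 - 17*p^3 + 3*p^2 + 6*p - 4)/(p^3*(p^6 + 3*p^5 - 3*p^4 - 11*p^3 + 6*p^2 + 12*p - 8))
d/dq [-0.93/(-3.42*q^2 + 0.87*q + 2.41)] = (0.8091 - 6.3612*q)/(-3.42*q^2 + 0.87*q + 2.41)^2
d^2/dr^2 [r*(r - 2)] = 2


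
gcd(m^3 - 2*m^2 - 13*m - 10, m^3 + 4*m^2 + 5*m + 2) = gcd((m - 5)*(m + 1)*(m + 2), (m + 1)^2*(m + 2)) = m^2 + 3*m + 2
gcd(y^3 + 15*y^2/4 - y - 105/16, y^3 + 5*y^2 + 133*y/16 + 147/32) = y + 3/2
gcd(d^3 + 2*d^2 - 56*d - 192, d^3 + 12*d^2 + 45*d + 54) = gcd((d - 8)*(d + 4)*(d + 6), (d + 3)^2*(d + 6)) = d + 6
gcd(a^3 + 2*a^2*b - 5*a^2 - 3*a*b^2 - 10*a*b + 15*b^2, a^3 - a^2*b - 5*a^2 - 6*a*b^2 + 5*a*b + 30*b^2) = a - 5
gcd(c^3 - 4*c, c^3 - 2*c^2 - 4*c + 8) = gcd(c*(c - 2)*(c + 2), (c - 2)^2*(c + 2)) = c^2 - 4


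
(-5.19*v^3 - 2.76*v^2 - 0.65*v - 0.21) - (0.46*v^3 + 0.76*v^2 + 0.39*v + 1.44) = -5.65*v^3 - 3.52*v^2 - 1.04*v - 1.65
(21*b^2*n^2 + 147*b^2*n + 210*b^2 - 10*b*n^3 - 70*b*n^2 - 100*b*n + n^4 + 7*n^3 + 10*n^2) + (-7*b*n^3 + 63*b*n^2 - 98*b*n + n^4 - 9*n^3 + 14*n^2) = 21*b^2*n^2 + 147*b^2*n + 210*b^2 - 17*b*n^3 - 7*b*n^2 - 198*b*n + 2*n^4 - 2*n^3 + 24*n^2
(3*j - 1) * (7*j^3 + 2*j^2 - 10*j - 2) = 21*j^4 - j^3 - 32*j^2 + 4*j + 2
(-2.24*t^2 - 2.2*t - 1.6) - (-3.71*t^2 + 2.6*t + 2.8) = 1.47*t^2 - 4.8*t - 4.4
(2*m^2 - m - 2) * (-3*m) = -6*m^3 + 3*m^2 + 6*m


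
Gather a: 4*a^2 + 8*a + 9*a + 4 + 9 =4*a^2 + 17*a + 13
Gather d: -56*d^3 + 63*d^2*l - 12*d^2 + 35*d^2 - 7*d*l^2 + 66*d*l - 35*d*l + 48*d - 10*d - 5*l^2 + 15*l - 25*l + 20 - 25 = -56*d^3 + d^2*(63*l + 23) + d*(-7*l^2 + 31*l + 38) - 5*l^2 - 10*l - 5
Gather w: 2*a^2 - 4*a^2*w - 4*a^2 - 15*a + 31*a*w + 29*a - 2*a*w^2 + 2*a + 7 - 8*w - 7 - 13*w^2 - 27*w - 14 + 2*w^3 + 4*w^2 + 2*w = -2*a^2 + 16*a + 2*w^3 + w^2*(-2*a - 9) + w*(-4*a^2 + 31*a - 33) - 14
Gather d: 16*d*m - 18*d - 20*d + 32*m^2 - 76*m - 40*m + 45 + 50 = d*(16*m - 38) + 32*m^2 - 116*m + 95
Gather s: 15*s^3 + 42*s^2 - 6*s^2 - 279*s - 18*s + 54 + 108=15*s^3 + 36*s^2 - 297*s + 162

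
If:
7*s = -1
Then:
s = -1/7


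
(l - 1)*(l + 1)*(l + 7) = l^3 + 7*l^2 - l - 7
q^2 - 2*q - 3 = (q - 3)*(q + 1)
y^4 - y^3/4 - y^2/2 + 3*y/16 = y*(y - 1/2)^2*(y + 3/4)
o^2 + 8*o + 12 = (o + 2)*(o + 6)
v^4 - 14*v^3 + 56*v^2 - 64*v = v*(v - 8)*(v - 4)*(v - 2)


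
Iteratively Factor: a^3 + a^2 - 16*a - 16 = (a + 4)*(a^2 - 3*a - 4) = (a + 1)*(a + 4)*(a - 4)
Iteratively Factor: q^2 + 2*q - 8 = (q + 4)*(q - 2)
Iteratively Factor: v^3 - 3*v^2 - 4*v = (v + 1)*(v^2 - 4*v) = v*(v + 1)*(v - 4)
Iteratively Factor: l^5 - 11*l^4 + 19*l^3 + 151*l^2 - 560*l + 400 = (l + 4)*(l^4 - 15*l^3 + 79*l^2 - 165*l + 100) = (l - 5)*(l + 4)*(l^3 - 10*l^2 + 29*l - 20) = (l - 5)^2*(l + 4)*(l^2 - 5*l + 4) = (l - 5)^2*(l - 4)*(l + 4)*(l - 1)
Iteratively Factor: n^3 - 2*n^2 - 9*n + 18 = (n - 3)*(n^2 + n - 6) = (n - 3)*(n - 2)*(n + 3)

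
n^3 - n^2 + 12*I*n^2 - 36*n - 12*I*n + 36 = (n - 1)*(n + 6*I)^2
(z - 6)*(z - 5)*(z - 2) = z^3 - 13*z^2 + 52*z - 60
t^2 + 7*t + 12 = (t + 3)*(t + 4)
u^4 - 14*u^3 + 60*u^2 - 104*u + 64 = (u - 8)*(u - 2)^3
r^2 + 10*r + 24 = (r + 4)*(r + 6)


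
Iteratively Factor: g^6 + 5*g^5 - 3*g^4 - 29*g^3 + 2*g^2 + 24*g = (g + 1)*(g^5 + 4*g^4 - 7*g^3 - 22*g^2 + 24*g) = g*(g + 1)*(g^4 + 4*g^3 - 7*g^2 - 22*g + 24) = g*(g - 1)*(g + 1)*(g^3 + 5*g^2 - 2*g - 24) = g*(g - 2)*(g - 1)*(g + 1)*(g^2 + 7*g + 12) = g*(g - 2)*(g - 1)*(g + 1)*(g + 3)*(g + 4)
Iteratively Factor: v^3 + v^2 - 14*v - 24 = (v + 2)*(v^2 - v - 12) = (v - 4)*(v + 2)*(v + 3)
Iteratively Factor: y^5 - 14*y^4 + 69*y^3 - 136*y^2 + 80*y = (y - 4)*(y^4 - 10*y^3 + 29*y^2 - 20*y) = (y - 4)^2*(y^3 - 6*y^2 + 5*y) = y*(y - 4)^2*(y^2 - 6*y + 5) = y*(y - 5)*(y - 4)^2*(y - 1)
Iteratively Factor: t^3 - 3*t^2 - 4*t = (t - 4)*(t^2 + t) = t*(t - 4)*(t + 1)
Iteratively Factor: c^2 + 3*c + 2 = (c + 1)*(c + 2)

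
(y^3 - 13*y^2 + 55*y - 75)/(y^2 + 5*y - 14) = (y^3 - 13*y^2 + 55*y - 75)/(y^2 + 5*y - 14)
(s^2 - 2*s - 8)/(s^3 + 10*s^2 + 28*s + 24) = (s - 4)/(s^2 + 8*s + 12)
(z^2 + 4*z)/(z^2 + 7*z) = (z + 4)/(z + 7)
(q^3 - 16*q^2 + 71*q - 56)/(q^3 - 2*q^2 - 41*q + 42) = (q - 8)/(q + 6)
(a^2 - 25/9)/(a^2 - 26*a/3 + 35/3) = (a + 5/3)/(a - 7)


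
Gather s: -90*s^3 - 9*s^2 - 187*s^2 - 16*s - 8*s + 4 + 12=-90*s^3 - 196*s^2 - 24*s + 16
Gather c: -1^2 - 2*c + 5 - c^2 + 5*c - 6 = -c^2 + 3*c - 2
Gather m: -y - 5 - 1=-y - 6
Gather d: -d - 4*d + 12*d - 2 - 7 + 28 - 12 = 7*d + 7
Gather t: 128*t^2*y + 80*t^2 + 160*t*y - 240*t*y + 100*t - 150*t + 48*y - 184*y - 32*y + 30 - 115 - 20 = t^2*(128*y + 80) + t*(-80*y - 50) - 168*y - 105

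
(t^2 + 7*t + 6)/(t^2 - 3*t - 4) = (t + 6)/(t - 4)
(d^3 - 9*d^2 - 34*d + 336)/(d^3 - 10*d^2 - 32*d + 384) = (d - 7)/(d - 8)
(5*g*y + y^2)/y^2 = (5*g + y)/y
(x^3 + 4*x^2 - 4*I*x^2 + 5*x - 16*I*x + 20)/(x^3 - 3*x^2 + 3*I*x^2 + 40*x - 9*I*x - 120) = (x^2 + x*(4 + I) + 4*I)/(x^2 + x*(-3 + 8*I) - 24*I)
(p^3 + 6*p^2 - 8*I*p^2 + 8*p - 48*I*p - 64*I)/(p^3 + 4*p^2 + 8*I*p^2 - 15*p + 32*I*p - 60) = (p^2 + p*(2 - 8*I) - 16*I)/(p^2 + 8*I*p - 15)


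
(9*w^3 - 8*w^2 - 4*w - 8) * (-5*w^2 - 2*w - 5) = -45*w^5 + 22*w^4 - 9*w^3 + 88*w^2 + 36*w + 40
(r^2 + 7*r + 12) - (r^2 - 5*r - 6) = 12*r + 18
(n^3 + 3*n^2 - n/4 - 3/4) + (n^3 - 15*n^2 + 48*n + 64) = 2*n^3 - 12*n^2 + 191*n/4 + 253/4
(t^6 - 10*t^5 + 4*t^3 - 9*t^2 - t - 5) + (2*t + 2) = t^6 - 10*t^5 + 4*t^3 - 9*t^2 + t - 3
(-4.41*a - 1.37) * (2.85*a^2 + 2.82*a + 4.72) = -12.5685*a^3 - 16.3407*a^2 - 24.6786*a - 6.4664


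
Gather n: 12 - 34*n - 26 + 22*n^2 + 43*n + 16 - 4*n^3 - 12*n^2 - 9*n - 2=-4*n^3 + 10*n^2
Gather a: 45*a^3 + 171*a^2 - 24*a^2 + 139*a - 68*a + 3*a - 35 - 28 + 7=45*a^3 + 147*a^2 + 74*a - 56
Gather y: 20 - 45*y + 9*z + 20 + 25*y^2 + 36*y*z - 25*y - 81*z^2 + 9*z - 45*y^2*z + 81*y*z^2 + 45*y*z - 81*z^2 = y^2*(25 - 45*z) + y*(81*z^2 + 81*z - 70) - 162*z^2 + 18*z + 40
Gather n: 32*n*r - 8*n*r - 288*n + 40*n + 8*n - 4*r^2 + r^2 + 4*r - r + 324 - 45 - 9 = n*(24*r - 240) - 3*r^2 + 3*r + 270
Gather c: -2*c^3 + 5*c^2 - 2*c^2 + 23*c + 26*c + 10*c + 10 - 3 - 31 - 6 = -2*c^3 + 3*c^2 + 59*c - 30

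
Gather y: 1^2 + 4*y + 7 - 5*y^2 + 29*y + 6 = -5*y^2 + 33*y + 14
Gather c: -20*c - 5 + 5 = -20*c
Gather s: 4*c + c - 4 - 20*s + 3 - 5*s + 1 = 5*c - 25*s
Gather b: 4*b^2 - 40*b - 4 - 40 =4*b^2 - 40*b - 44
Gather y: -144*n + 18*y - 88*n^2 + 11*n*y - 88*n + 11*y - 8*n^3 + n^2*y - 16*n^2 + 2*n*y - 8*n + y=-8*n^3 - 104*n^2 - 240*n + y*(n^2 + 13*n + 30)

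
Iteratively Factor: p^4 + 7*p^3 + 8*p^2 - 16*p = (p - 1)*(p^3 + 8*p^2 + 16*p) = p*(p - 1)*(p^2 + 8*p + 16) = p*(p - 1)*(p + 4)*(p + 4)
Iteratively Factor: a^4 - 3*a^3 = (a)*(a^3 - 3*a^2) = a*(a - 3)*(a^2) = a^2*(a - 3)*(a)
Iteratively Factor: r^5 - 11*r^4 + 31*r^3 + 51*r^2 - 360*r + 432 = (r - 3)*(r^4 - 8*r^3 + 7*r^2 + 72*r - 144) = (r - 3)*(r + 3)*(r^3 - 11*r^2 + 40*r - 48) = (r - 3)^2*(r + 3)*(r^2 - 8*r + 16) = (r - 4)*(r - 3)^2*(r + 3)*(r - 4)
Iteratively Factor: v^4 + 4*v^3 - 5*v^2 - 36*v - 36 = (v - 3)*(v^3 + 7*v^2 + 16*v + 12) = (v - 3)*(v + 3)*(v^2 + 4*v + 4) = (v - 3)*(v + 2)*(v + 3)*(v + 2)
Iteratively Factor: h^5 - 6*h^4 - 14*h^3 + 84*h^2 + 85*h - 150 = (h - 5)*(h^4 - h^3 - 19*h^2 - 11*h + 30) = (h - 5)*(h + 2)*(h^3 - 3*h^2 - 13*h + 15) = (h - 5)*(h - 1)*(h + 2)*(h^2 - 2*h - 15) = (h - 5)*(h - 1)*(h + 2)*(h + 3)*(h - 5)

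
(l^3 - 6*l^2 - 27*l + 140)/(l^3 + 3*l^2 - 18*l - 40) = (l - 7)/(l + 2)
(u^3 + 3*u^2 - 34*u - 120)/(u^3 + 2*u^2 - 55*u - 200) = (u^2 - 2*u - 24)/(u^2 - 3*u - 40)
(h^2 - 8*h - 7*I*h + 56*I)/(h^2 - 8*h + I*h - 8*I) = (h - 7*I)/(h + I)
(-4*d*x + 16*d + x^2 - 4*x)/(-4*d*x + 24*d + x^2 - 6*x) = (x - 4)/(x - 6)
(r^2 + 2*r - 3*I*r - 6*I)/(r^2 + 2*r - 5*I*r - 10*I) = (r - 3*I)/(r - 5*I)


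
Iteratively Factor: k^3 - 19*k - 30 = (k - 5)*(k^2 + 5*k + 6) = (k - 5)*(k + 2)*(k + 3)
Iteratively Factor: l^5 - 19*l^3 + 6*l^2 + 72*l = (l - 3)*(l^4 + 3*l^3 - 10*l^2 - 24*l) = (l - 3)*(l + 2)*(l^3 + l^2 - 12*l) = l*(l - 3)*(l + 2)*(l^2 + l - 12) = l*(l - 3)^2*(l + 2)*(l + 4)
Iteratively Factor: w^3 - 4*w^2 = (w - 4)*(w^2) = w*(w - 4)*(w)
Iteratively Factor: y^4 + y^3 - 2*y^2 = (y)*(y^3 + y^2 - 2*y) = y*(y + 2)*(y^2 - y) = y^2*(y + 2)*(y - 1)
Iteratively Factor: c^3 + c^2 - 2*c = (c - 1)*(c^2 + 2*c) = c*(c - 1)*(c + 2)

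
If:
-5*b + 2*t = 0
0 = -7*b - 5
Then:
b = -5/7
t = -25/14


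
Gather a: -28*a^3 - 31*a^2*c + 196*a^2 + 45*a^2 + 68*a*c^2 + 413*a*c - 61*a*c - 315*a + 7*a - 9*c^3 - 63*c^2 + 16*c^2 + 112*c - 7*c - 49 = -28*a^3 + a^2*(241 - 31*c) + a*(68*c^2 + 352*c - 308) - 9*c^3 - 47*c^2 + 105*c - 49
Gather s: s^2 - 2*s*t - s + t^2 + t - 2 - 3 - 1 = s^2 + s*(-2*t - 1) + t^2 + t - 6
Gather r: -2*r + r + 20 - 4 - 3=13 - r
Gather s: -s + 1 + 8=9 - s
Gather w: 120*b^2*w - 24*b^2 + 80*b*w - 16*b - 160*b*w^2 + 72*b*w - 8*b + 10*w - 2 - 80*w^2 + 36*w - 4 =-24*b^2 - 24*b + w^2*(-160*b - 80) + w*(120*b^2 + 152*b + 46) - 6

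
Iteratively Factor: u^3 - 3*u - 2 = (u - 2)*(u^2 + 2*u + 1) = (u - 2)*(u + 1)*(u + 1)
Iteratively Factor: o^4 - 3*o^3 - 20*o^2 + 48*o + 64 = (o - 4)*(o^3 + o^2 - 16*o - 16) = (o - 4)^2*(o^2 + 5*o + 4) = (o - 4)^2*(o + 4)*(o + 1)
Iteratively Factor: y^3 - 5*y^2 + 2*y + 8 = (y + 1)*(y^2 - 6*y + 8) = (y - 2)*(y + 1)*(y - 4)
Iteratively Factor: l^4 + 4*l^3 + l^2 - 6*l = (l + 3)*(l^3 + l^2 - 2*l) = l*(l + 3)*(l^2 + l - 2) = l*(l + 2)*(l + 3)*(l - 1)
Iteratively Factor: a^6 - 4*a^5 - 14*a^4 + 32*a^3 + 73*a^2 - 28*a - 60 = (a - 3)*(a^5 - a^4 - 17*a^3 - 19*a^2 + 16*a + 20) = (a - 3)*(a - 1)*(a^4 - 17*a^2 - 36*a - 20) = (a - 3)*(a - 1)*(a + 2)*(a^3 - 2*a^2 - 13*a - 10) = (a - 3)*(a - 1)*(a + 1)*(a + 2)*(a^2 - 3*a - 10) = (a - 3)*(a - 1)*(a + 1)*(a + 2)^2*(a - 5)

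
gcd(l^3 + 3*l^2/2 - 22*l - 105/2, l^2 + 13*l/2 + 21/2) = l^2 + 13*l/2 + 21/2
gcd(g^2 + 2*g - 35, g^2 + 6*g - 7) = g + 7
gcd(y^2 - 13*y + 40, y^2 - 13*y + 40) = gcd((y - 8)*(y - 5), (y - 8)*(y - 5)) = y^2 - 13*y + 40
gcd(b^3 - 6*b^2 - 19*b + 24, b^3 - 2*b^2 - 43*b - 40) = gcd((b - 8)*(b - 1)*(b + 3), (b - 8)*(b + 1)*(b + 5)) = b - 8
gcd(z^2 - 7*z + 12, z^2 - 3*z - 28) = 1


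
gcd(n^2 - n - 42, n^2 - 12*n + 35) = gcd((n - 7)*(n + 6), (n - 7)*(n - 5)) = n - 7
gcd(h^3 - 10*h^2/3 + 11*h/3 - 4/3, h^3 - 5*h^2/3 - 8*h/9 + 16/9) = h - 4/3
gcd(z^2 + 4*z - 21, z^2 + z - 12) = z - 3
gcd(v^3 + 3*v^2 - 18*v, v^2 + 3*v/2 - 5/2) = 1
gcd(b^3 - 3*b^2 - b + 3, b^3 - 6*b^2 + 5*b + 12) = b^2 - 2*b - 3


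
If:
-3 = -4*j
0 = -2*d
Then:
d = 0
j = 3/4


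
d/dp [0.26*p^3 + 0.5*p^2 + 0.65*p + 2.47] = 0.78*p^2 + 1.0*p + 0.65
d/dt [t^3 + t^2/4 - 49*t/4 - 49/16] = 3*t^2 + t/2 - 49/4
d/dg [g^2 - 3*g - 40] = 2*g - 3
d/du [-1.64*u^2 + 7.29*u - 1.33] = 7.29 - 3.28*u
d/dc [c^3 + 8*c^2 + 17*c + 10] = 3*c^2 + 16*c + 17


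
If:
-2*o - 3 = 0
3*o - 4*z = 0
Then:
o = -3/2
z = -9/8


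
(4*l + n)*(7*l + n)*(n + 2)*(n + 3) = 28*l^2*n^2 + 140*l^2*n + 168*l^2 + 11*l*n^3 + 55*l*n^2 + 66*l*n + n^4 + 5*n^3 + 6*n^2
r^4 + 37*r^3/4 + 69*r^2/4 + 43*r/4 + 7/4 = (r + 1/4)*(r + 1)^2*(r + 7)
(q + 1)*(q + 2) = q^2 + 3*q + 2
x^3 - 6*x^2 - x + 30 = (x - 5)*(x - 3)*(x + 2)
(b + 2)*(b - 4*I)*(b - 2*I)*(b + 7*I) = b^4 + 2*b^3 + I*b^3 + 34*b^2 + 2*I*b^2 + 68*b - 56*I*b - 112*I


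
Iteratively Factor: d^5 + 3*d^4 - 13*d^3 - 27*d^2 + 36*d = (d - 3)*(d^4 + 6*d^3 + 5*d^2 - 12*d) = (d - 3)*(d + 4)*(d^3 + 2*d^2 - 3*d) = (d - 3)*(d - 1)*(d + 4)*(d^2 + 3*d) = d*(d - 3)*(d - 1)*(d + 4)*(d + 3)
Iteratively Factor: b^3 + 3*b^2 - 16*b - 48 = (b + 4)*(b^2 - b - 12) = (b + 3)*(b + 4)*(b - 4)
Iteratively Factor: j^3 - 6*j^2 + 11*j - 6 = (j - 3)*(j^2 - 3*j + 2) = (j - 3)*(j - 2)*(j - 1)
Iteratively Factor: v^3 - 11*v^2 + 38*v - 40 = (v - 5)*(v^2 - 6*v + 8) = (v - 5)*(v - 4)*(v - 2)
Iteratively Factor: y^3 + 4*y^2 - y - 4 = (y + 4)*(y^2 - 1) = (y + 1)*(y + 4)*(y - 1)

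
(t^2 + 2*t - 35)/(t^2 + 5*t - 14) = (t - 5)/(t - 2)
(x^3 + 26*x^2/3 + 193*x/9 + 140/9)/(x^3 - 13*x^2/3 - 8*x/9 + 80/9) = (3*x^2 + 22*x + 35)/(3*x^2 - 17*x + 20)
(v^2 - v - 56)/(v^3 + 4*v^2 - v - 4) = (v^2 - v - 56)/(v^3 + 4*v^2 - v - 4)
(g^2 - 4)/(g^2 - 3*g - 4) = (4 - g^2)/(-g^2 + 3*g + 4)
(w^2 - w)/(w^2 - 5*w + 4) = w/(w - 4)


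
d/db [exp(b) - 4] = exp(b)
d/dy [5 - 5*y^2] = -10*y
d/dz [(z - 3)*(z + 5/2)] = 2*z - 1/2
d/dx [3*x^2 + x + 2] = 6*x + 1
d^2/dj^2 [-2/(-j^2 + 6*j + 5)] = 4*(j^2 - 6*j - 4*(j - 3)^2 - 5)/(-j^2 + 6*j + 5)^3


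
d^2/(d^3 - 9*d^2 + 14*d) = d/(d^2 - 9*d + 14)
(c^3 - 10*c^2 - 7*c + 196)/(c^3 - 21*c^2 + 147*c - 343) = (c + 4)/(c - 7)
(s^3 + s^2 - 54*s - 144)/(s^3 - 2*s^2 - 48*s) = (s + 3)/s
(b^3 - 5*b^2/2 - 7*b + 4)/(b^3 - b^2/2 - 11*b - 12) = (2*b - 1)/(2*b + 3)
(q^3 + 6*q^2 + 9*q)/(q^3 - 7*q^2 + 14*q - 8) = q*(q^2 + 6*q + 9)/(q^3 - 7*q^2 + 14*q - 8)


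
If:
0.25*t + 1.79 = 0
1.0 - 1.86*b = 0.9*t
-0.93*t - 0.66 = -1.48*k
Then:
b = 4.00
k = -4.05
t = -7.16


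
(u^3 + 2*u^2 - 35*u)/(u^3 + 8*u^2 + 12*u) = (u^2 + 2*u - 35)/(u^2 + 8*u + 12)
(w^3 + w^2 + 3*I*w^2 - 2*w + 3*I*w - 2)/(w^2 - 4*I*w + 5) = (w^2 + w*(1 + 2*I) + 2*I)/(w - 5*I)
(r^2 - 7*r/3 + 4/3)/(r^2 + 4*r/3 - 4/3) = (3*r^2 - 7*r + 4)/(3*r^2 + 4*r - 4)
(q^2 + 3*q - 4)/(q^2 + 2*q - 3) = (q + 4)/(q + 3)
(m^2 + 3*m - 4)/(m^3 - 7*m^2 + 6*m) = (m + 4)/(m*(m - 6))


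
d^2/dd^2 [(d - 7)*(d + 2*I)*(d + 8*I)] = 6*d - 14 + 20*I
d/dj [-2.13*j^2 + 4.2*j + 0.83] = 4.2 - 4.26*j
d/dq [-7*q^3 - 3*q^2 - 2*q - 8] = -21*q^2 - 6*q - 2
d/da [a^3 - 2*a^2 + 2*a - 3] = 3*a^2 - 4*a + 2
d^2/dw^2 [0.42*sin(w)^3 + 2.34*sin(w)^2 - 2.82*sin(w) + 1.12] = 2.505*sin(w) + 0.945*sin(3*w) + 4.68*cos(2*w)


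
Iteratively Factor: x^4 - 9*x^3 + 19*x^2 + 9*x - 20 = (x + 1)*(x^3 - 10*x^2 + 29*x - 20) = (x - 4)*(x + 1)*(x^2 - 6*x + 5) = (x - 5)*(x - 4)*(x + 1)*(x - 1)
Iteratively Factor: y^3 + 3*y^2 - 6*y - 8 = (y - 2)*(y^2 + 5*y + 4) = (y - 2)*(y + 4)*(y + 1)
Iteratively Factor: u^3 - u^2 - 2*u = (u - 2)*(u^2 + u) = u*(u - 2)*(u + 1)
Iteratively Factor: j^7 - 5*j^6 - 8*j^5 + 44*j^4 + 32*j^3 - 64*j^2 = (j + 2)*(j^6 - 7*j^5 + 6*j^4 + 32*j^3 - 32*j^2) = (j - 4)*(j + 2)*(j^5 - 3*j^4 - 6*j^3 + 8*j^2) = (j - 4)*(j - 1)*(j + 2)*(j^4 - 2*j^3 - 8*j^2) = j*(j - 4)*(j - 1)*(j + 2)*(j^3 - 2*j^2 - 8*j) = j^2*(j - 4)*(j - 1)*(j + 2)*(j^2 - 2*j - 8) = j^2*(j - 4)^2*(j - 1)*(j + 2)*(j + 2)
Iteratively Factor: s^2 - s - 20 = (s - 5)*(s + 4)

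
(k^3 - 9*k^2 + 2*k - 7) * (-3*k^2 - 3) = -3*k^5 + 27*k^4 - 9*k^3 + 48*k^2 - 6*k + 21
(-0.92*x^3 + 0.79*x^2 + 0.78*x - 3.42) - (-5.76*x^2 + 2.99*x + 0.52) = -0.92*x^3 + 6.55*x^2 - 2.21*x - 3.94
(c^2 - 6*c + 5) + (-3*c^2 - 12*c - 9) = -2*c^2 - 18*c - 4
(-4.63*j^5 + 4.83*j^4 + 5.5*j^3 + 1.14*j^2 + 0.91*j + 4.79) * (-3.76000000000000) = 17.4088*j^5 - 18.1608*j^4 - 20.68*j^3 - 4.2864*j^2 - 3.4216*j - 18.0104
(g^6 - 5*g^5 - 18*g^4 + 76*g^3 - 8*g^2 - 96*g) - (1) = g^6 - 5*g^5 - 18*g^4 + 76*g^3 - 8*g^2 - 96*g - 1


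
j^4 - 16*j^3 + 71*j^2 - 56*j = j*(j - 8)*(j - 7)*(j - 1)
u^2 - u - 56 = (u - 8)*(u + 7)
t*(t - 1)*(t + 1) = t^3 - t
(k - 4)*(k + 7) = k^2 + 3*k - 28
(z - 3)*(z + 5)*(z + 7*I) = z^3 + 2*z^2 + 7*I*z^2 - 15*z + 14*I*z - 105*I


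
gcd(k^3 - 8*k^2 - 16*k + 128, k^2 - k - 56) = k - 8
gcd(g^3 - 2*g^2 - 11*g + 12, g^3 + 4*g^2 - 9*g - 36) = g + 3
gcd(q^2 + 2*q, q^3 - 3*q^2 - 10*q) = q^2 + 2*q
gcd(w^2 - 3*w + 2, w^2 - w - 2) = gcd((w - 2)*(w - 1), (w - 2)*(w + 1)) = w - 2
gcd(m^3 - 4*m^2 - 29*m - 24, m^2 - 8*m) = m - 8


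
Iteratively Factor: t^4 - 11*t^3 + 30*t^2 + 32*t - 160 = (t + 2)*(t^3 - 13*t^2 + 56*t - 80) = (t - 4)*(t + 2)*(t^2 - 9*t + 20) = (t - 5)*(t - 4)*(t + 2)*(t - 4)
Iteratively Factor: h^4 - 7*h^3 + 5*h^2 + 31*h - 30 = (h - 3)*(h^3 - 4*h^2 - 7*h + 10) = (h - 5)*(h - 3)*(h^2 + h - 2) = (h - 5)*(h - 3)*(h + 2)*(h - 1)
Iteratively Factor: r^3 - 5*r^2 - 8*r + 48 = (r + 3)*(r^2 - 8*r + 16) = (r - 4)*(r + 3)*(r - 4)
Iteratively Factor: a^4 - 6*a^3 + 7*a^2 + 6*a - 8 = (a - 4)*(a^3 - 2*a^2 - a + 2) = (a - 4)*(a - 1)*(a^2 - a - 2) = (a - 4)*(a - 2)*(a - 1)*(a + 1)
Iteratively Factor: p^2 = (p)*(p)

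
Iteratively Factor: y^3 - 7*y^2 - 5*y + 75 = (y - 5)*(y^2 - 2*y - 15) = (y - 5)*(y + 3)*(y - 5)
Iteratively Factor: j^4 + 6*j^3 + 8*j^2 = (j + 2)*(j^3 + 4*j^2) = (j + 2)*(j + 4)*(j^2) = j*(j + 2)*(j + 4)*(j)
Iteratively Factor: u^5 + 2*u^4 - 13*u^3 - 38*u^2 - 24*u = (u + 1)*(u^4 + u^3 - 14*u^2 - 24*u) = u*(u + 1)*(u^3 + u^2 - 14*u - 24) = u*(u + 1)*(u + 3)*(u^2 - 2*u - 8) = u*(u + 1)*(u + 2)*(u + 3)*(u - 4)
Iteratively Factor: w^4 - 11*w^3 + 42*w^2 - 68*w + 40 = (w - 2)*(w^3 - 9*w^2 + 24*w - 20) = (w - 2)^2*(w^2 - 7*w + 10) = (w - 5)*(w - 2)^2*(w - 2)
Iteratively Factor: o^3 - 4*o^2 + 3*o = (o - 1)*(o^2 - 3*o) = o*(o - 1)*(o - 3)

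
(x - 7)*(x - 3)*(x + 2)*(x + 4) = x^4 - 4*x^3 - 31*x^2 + 46*x + 168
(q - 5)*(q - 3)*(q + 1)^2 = q^4 - 6*q^3 + 22*q + 15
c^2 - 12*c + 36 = (c - 6)^2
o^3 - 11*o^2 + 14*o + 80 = (o - 8)*(o - 5)*(o + 2)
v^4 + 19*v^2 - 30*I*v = v*(v - 3*I)*(v - 2*I)*(v + 5*I)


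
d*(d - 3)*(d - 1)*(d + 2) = d^4 - 2*d^3 - 5*d^2 + 6*d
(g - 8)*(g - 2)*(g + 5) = g^3 - 5*g^2 - 34*g + 80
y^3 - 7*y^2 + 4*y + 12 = (y - 6)*(y - 2)*(y + 1)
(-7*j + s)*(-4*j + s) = 28*j^2 - 11*j*s + s^2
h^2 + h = h*(h + 1)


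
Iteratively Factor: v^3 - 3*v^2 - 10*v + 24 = (v - 4)*(v^2 + v - 6) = (v - 4)*(v + 3)*(v - 2)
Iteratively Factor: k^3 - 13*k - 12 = (k + 1)*(k^2 - k - 12) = (k - 4)*(k + 1)*(k + 3)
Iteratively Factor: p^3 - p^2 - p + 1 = (p - 1)*(p^2 - 1) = (p - 1)*(p + 1)*(p - 1)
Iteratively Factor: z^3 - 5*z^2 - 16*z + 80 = (z - 4)*(z^2 - z - 20) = (z - 5)*(z - 4)*(z + 4)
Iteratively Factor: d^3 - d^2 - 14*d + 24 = (d - 3)*(d^2 + 2*d - 8) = (d - 3)*(d + 4)*(d - 2)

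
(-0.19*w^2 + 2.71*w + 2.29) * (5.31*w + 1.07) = -1.0089*w^3 + 14.1868*w^2 + 15.0596*w + 2.4503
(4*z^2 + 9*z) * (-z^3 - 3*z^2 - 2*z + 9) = -4*z^5 - 21*z^4 - 35*z^3 + 18*z^2 + 81*z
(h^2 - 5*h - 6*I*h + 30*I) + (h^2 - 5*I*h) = 2*h^2 - 5*h - 11*I*h + 30*I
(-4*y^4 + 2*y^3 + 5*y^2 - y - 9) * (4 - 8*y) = 32*y^5 - 32*y^4 - 32*y^3 + 28*y^2 + 68*y - 36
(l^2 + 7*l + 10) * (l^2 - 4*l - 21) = l^4 + 3*l^3 - 39*l^2 - 187*l - 210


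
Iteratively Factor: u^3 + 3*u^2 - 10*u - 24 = (u + 4)*(u^2 - u - 6) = (u + 2)*(u + 4)*(u - 3)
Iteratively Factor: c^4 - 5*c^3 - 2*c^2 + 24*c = (c + 2)*(c^3 - 7*c^2 + 12*c) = c*(c + 2)*(c^2 - 7*c + 12) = c*(c - 4)*(c + 2)*(c - 3)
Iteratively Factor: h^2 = (h)*(h)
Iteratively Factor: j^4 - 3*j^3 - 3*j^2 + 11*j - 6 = (j + 2)*(j^3 - 5*j^2 + 7*j - 3) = (j - 1)*(j + 2)*(j^2 - 4*j + 3) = (j - 1)^2*(j + 2)*(j - 3)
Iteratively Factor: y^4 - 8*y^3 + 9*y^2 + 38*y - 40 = (y + 2)*(y^3 - 10*y^2 + 29*y - 20) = (y - 5)*(y + 2)*(y^2 - 5*y + 4) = (y - 5)*(y - 1)*(y + 2)*(y - 4)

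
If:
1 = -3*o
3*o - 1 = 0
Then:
No Solution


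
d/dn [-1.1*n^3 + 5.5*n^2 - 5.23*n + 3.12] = -3.3*n^2 + 11.0*n - 5.23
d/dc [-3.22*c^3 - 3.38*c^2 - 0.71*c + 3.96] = -9.66*c^2 - 6.76*c - 0.71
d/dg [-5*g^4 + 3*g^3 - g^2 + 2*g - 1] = -20*g^3 + 9*g^2 - 2*g + 2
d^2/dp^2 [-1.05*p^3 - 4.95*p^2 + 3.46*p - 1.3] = -6.3*p - 9.9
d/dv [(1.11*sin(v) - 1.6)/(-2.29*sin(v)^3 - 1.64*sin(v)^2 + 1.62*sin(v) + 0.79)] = (5.0838*sin(v)^3 - 9.1716*sin(v)^2 - 5.248*sin(v) + 3.4689)*cos(v)/(5.2441*sin(v)^6 + 7.5112*sin(v)^5 - 4.73*sin(v)^4 - 8.9318*sin(v)^3 + 0.0332000000000003*sin(v)^2 + 2.5596*sin(v) + 0.6241)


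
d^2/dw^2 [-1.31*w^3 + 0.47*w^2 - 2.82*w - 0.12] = 0.94 - 7.86*w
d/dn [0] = 0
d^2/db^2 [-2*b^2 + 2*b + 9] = -4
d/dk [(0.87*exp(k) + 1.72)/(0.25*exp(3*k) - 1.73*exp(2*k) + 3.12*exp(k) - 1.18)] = (-0.435*exp(3*k) + 0.2151*exp(2*k) + 5.9512*exp(k) - 6.393)*exp(k)/(0.0625*exp(6*k) - 0.865*exp(5*k) + 4.5529*exp(4*k) - 11.3852*exp(3*k) + 13.8172*exp(2*k) - 7.3632*exp(k) + 1.3924)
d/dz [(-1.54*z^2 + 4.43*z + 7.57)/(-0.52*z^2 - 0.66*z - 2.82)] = (3.32*z^2 + 16.5584*z - 7.4964)/(0.2704*z^4 + 0.6864*z^3 + 3.3684*z^2 + 3.7224*z + 7.9524)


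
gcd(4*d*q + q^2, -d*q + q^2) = q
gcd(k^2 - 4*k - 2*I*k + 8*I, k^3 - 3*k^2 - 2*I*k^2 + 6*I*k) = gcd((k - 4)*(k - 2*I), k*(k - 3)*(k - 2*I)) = k - 2*I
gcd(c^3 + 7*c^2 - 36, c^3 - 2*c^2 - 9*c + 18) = c^2 + c - 6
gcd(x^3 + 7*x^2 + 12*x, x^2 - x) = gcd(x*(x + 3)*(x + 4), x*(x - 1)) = x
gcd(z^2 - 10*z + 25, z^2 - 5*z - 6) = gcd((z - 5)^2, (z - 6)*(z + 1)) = 1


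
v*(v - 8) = v^2 - 8*v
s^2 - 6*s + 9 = (s - 3)^2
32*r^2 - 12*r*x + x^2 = (-8*r + x)*(-4*r + x)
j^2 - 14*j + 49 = (j - 7)^2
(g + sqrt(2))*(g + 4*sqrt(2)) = g^2 + 5*sqrt(2)*g + 8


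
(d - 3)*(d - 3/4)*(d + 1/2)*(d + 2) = d^4 - 5*d^3/4 - 49*d^2/8 + 15*d/8 + 9/4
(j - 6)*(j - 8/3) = j^2 - 26*j/3 + 16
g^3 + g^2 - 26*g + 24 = (g - 4)*(g - 1)*(g + 6)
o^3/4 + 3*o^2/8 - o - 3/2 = (o/4 + 1/2)*(o - 2)*(o + 3/2)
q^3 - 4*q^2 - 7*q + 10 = (q - 5)*(q - 1)*(q + 2)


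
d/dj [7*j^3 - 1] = 21*j^2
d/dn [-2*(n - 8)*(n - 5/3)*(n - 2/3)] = -6*n^2 + 124*n/3 - 356/9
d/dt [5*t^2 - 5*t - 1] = 10*t - 5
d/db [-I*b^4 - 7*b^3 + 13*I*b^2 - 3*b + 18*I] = -4*I*b^3 - 21*b^2 + 26*I*b - 3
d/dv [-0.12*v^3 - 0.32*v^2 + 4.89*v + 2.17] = -0.36*v^2 - 0.64*v + 4.89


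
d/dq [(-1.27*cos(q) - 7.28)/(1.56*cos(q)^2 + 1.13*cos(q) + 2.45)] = (1.9812*sin(q)^2 - 22.7136*cos(q) - 7.0961)*sin(q)/(1.56*cos(q)^2 + 1.13*cos(q) + 2.45)^2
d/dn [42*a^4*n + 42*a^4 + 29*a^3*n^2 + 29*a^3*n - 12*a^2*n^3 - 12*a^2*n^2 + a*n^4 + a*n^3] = a*(42*a^3 + 58*a^2*n + 29*a^2 - 36*a*n^2 - 24*a*n + 4*n^3 + 3*n^2)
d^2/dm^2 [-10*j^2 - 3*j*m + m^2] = 2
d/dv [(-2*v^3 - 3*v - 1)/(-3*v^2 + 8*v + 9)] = (6*v^4 - 32*v^3 - 63*v^2 - 6*v - 19)/(9*v^4 - 48*v^3 + 10*v^2 + 144*v + 81)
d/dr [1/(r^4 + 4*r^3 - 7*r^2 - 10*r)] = 2*(-2*r^3 - 6*r^2 + 7*r + 5)/(r^2*(r^3 + 4*r^2 - 7*r - 10)^2)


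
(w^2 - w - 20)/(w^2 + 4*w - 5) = (w^2 - w - 20)/(w^2 + 4*w - 5)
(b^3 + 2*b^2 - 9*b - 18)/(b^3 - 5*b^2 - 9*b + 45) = (b + 2)/(b - 5)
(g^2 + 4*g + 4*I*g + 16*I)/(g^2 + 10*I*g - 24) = (g + 4)/(g + 6*I)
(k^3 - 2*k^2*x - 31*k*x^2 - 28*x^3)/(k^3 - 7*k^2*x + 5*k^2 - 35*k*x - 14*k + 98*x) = (k^2 + 5*k*x + 4*x^2)/(k^2 + 5*k - 14)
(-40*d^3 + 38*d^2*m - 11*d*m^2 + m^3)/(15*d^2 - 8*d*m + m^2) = (-8*d^2 + 6*d*m - m^2)/(3*d - m)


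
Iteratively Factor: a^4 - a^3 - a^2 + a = (a - 1)*(a^3 - a) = a*(a - 1)*(a^2 - 1) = a*(a - 1)^2*(a + 1)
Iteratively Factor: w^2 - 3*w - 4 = (w + 1)*(w - 4)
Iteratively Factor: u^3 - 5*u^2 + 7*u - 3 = (u - 1)*(u^2 - 4*u + 3) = (u - 3)*(u - 1)*(u - 1)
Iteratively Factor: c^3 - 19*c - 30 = (c - 5)*(c^2 + 5*c + 6) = (c - 5)*(c + 2)*(c + 3)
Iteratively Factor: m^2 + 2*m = (m)*(m + 2)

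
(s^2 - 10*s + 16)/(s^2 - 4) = (s - 8)/(s + 2)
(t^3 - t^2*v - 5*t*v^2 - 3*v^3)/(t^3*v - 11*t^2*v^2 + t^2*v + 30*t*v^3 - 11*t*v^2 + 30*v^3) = (t^3 - t^2*v - 5*t*v^2 - 3*v^3)/(v*(t^3 - 11*t^2*v + t^2 + 30*t*v^2 - 11*t*v + 30*v^2))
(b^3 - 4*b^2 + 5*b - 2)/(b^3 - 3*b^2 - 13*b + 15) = (b^2 - 3*b + 2)/(b^2 - 2*b - 15)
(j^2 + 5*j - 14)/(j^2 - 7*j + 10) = (j + 7)/(j - 5)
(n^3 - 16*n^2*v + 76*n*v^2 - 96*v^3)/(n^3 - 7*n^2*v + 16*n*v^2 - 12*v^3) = (n^2 - 14*n*v + 48*v^2)/(n^2 - 5*n*v + 6*v^2)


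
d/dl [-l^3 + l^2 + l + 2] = -3*l^2 + 2*l + 1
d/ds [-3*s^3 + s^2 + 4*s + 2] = -9*s^2 + 2*s + 4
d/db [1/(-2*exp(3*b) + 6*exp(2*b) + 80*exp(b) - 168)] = (3*exp(2*b) - 6*exp(b) - 40)*exp(b)/(2*(exp(3*b) - 3*exp(2*b) - 40*exp(b) + 84)^2)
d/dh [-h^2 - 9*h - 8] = -2*h - 9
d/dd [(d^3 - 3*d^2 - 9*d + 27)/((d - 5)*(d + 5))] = (d^4 - 66*d^2 + 96*d + 225)/(d^4 - 50*d^2 + 625)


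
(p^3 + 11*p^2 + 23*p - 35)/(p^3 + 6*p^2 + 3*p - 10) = (p + 7)/(p + 2)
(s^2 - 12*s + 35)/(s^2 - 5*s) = (s - 7)/s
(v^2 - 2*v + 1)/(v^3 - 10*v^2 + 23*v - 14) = (v - 1)/(v^2 - 9*v + 14)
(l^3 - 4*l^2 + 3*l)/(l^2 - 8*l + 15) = l*(l - 1)/(l - 5)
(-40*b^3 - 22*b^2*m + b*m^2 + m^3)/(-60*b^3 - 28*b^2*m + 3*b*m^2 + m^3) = (4*b + m)/(6*b + m)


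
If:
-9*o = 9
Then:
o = -1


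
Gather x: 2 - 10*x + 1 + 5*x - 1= 2 - 5*x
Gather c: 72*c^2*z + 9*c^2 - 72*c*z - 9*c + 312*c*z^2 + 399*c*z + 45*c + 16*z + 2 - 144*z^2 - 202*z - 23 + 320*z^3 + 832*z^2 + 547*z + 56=c^2*(72*z + 9) + c*(312*z^2 + 327*z + 36) + 320*z^3 + 688*z^2 + 361*z + 35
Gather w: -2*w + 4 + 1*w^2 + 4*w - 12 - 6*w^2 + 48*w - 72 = -5*w^2 + 50*w - 80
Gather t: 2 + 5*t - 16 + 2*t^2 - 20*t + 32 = 2*t^2 - 15*t + 18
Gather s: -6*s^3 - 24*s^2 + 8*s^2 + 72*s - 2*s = -6*s^3 - 16*s^2 + 70*s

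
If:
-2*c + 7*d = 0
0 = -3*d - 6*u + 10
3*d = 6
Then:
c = 7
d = 2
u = 2/3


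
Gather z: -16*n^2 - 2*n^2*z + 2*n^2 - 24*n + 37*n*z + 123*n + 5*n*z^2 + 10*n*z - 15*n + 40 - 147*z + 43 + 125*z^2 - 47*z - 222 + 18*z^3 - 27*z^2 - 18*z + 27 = -14*n^2 + 84*n + 18*z^3 + z^2*(5*n + 98) + z*(-2*n^2 + 47*n - 212) - 112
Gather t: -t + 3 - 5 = -t - 2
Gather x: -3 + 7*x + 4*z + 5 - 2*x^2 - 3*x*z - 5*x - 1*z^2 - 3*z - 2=-2*x^2 + x*(2 - 3*z) - z^2 + z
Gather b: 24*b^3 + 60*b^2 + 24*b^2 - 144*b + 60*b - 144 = 24*b^3 + 84*b^2 - 84*b - 144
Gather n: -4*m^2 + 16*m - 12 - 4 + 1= -4*m^2 + 16*m - 15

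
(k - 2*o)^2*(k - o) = k^3 - 5*k^2*o + 8*k*o^2 - 4*o^3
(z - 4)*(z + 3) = z^2 - z - 12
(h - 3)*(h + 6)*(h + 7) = h^3 + 10*h^2 + 3*h - 126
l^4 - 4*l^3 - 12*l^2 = l^2*(l - 6)*(l + 2)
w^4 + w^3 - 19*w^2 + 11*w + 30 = (w - 3)*(w - 2)*(w + 1)*(w + 5)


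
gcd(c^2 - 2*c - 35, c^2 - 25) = c + 5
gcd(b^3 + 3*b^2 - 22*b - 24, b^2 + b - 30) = b + 6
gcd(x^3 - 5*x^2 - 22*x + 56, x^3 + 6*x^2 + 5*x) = 1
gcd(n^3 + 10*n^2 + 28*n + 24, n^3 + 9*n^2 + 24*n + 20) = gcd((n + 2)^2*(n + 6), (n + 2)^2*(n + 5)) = n^2 + 4*n + 4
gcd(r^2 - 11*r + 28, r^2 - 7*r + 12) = r - 4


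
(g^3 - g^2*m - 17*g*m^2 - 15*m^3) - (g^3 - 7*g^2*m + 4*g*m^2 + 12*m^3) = 6*g^2*m - 21*g*m^2 - 27*m^3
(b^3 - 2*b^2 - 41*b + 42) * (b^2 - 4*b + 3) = b^5 - 6*b^4 - 30*b^3 + 200*b^2 - 291*b + 126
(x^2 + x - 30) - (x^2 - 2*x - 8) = 3*x - 22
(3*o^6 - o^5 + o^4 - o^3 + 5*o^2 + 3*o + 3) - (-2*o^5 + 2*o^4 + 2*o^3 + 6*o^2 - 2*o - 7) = 3*o^6 + o^5 - o^4 - 3*o^3 - o^2 + 5*o + 10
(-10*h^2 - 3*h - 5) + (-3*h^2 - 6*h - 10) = -13*h^2 - 9*h - 15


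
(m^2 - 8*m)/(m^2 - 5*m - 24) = m/(m + 3)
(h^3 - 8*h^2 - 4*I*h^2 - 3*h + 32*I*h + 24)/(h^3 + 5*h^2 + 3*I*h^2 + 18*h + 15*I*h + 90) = (h^2 - h*(8 + I) + 8*I)/(h^2 + h*(5 + 6*I) + 30*I)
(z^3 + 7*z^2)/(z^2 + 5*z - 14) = z^2/(z - 2)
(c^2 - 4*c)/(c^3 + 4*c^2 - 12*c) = (c - 4)/(c^2 + 4*c - 12)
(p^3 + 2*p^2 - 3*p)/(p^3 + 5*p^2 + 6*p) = (p - 1)/(p + 2)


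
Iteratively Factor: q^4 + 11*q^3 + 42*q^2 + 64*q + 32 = (q + 1)*(q^3 + 10*q^2 + 32*q + 32) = (q + 1)*(q + 4)*(q^2 + 6*q + 8) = (q + 1)*(q + 4)^2*(q + 2)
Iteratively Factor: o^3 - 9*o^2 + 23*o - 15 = (o - 3)*(o^2 - 6*o + 5) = (o - 3)*(o - 1)*(o - 5)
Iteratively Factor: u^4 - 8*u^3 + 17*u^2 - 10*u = (u - 5)*(u^3 - 3*u^2 + 2*u) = u*(u - 5)*(u^2 - 3*u + 2) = u*(u - 5)*(u - 2)*(u - 1)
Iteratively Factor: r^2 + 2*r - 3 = (r - 1)*(r + 3)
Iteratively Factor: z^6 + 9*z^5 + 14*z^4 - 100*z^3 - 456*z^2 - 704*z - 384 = (z + 2)*(z^5 + 7*z^4 - 100*z^2 - 256*z - 192) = (z + 2)^2*(z^4 + 5*z^3 - 10*z^2 - 80*z - 96) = (z + 2)^2*(z + 3)*(z^3 + 2*z^2 - 16*z - 32) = (z + 2)^3*(z + 3)*(z^2 - 16) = (z - 4)*(z + 2)^3*(z + 3)*(z + 4)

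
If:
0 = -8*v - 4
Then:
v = -1/2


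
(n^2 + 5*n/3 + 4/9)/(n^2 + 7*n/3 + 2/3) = (n + 4/3)/(n + 2)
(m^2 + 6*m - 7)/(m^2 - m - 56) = (m - 1)/(m - 8)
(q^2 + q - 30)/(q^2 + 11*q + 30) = (q - 5)/(q + 5)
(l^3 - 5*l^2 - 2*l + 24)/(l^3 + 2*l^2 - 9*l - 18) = (l - 4)/(l + 3)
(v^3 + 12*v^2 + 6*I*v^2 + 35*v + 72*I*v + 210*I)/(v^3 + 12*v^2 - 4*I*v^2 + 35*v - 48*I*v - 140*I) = (v + 6*I)/(v - 4*I)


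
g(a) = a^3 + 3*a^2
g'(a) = 3*a^2 + 6*a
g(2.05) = 21.22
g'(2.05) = 24.91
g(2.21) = 25.45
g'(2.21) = 27.91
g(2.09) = 22.23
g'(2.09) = 25.64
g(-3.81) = -11.76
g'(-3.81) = 20.69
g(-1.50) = 3.38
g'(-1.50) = -2.25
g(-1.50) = 3.38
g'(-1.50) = -2.25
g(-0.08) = 0.02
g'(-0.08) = -0.46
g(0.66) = 1.59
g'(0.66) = 5.27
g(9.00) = 972.00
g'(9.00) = 297.00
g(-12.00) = -1296.00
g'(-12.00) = 360.00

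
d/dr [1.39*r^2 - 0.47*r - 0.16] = 2.78*r - 0.47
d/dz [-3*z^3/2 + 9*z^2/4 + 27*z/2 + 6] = -9*z^2/2 + 9*z/2 + 27/2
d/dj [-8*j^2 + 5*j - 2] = 5 - 16*j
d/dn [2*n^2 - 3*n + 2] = 4*n - 3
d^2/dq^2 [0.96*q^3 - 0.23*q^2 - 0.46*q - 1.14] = 5.76*q - 0.46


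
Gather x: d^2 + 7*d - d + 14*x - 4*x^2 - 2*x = d^2 + 6*d - 4*x^2 + 12*x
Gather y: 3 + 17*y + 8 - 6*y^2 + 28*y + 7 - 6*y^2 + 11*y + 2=-12*y^2 + 56*y + 20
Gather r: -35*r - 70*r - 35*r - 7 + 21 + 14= 28 - 140*r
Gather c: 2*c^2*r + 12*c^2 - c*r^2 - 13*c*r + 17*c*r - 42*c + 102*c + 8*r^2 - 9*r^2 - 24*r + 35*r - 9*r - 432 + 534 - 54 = c^2*(2*r + 12) + c*(-r^2 + 4*r + 60) - r^2 + 2*r + 48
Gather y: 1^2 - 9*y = 1 - 9*y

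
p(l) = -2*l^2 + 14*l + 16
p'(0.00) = 14.00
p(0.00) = 16.00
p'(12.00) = -34.00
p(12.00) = -104.00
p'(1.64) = 7.44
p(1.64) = 33.58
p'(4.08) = -2.32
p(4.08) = 39.83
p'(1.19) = 9.24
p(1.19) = 29.83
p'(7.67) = -16.68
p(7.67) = 5.72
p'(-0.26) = 15.04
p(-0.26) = 12.22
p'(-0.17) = 14.68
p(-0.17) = 13.56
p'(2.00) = 6.00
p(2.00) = 36.00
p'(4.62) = -4.48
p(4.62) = 37.99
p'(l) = 14 - 4*l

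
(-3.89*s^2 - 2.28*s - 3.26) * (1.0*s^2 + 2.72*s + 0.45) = -3.89*s^4 - 12.8608*s^3 - 11.2121*s^2 - 9.8932*s - 1.467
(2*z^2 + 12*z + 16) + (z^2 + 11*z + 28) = 3*z^2 + 23*z + 44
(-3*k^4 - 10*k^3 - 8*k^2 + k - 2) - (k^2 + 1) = -3*k^4 - 10*k^3 - 9*k^2 + k - 3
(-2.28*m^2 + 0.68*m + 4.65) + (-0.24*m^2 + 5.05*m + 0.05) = -2.52*m^2 + 5.73*m + 4.7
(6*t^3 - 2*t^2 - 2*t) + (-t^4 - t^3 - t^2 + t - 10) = -t^4 + 5*t^3 - 3*t^2 - t - 10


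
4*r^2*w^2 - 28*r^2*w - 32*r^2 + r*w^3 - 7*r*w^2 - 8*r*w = (4*r + w)*(w - 8)*(r*w + r)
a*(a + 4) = a^2 + 4*a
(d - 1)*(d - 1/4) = d^2 - 5*d/4 + 1/4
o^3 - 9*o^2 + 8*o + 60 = (o - 6)*(o - 5)*(o + 2)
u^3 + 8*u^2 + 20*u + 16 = (u + 2)^2*(u + 4)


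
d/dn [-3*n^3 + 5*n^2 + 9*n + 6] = -9*n^2 + 10*n + 9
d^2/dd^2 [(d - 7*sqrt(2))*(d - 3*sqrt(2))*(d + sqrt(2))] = 6*d - 18*sqrt(2)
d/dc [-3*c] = -3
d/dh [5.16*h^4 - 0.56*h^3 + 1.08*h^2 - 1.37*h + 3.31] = 20.64*h^3 - 1.68*h^2 + 2.16*h - 1.37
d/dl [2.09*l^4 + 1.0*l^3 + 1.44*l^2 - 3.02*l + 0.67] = 8.36*l^3 + 3.0*l^2 + 2.88*l - 3.02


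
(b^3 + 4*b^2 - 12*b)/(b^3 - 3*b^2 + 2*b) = (b + 6)/(b - 1)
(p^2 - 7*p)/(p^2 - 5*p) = (p - 7)/(p - 5)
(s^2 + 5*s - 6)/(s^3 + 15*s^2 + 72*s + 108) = (s - 1)/(s^2 + 9*s + 18)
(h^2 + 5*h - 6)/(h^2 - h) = (h + 6)/h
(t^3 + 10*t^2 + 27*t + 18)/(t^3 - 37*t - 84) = (t^2 + 7*t + 6)/(t^2 - 3*t - 28)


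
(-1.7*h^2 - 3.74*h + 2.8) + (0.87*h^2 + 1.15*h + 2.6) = -0.83*h^2 - 2.59*h + 5.4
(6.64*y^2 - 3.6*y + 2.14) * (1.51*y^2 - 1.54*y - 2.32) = 10.0264*y^4 - 15.6616*y^3 - 6.6294*y^2 + 5.0564*y - 4.9648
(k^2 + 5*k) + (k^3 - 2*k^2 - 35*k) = k^3 - k^2 - 30*k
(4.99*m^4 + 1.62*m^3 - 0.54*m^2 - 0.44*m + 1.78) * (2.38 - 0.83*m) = -4.1417*m^5 + 10.5316*m^4 + 4.3038*m^3 - 0.92*m^2 - 2.5246*m + 4.2364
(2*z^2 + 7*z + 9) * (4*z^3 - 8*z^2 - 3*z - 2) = 8*z^5 + 12*z^4 - 26*z^3 - 97*z^2 - 41*z - 18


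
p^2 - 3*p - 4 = (p - 4)*(p + 1)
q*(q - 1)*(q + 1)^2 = q^4 + q^3 - q^2 - q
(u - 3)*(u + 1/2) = u^2 - 5*u/2 - 3/2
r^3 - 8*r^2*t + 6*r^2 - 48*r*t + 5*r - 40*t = (r + 1)*(r + 5)*(r - 8*t)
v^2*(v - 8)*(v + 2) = v^4 - 6*v^3 - 16*v^2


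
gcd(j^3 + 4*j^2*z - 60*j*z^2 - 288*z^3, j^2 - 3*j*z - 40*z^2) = -j + 8*z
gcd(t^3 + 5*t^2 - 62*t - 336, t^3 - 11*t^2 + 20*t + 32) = t - 8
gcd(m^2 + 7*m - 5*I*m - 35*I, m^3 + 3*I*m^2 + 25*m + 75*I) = m - 5*I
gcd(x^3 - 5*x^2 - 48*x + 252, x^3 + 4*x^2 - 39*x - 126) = x^2 + x - 42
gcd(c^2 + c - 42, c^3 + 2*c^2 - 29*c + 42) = c + 7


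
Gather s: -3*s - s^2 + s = -s^2 - 2*s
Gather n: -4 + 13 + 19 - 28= 0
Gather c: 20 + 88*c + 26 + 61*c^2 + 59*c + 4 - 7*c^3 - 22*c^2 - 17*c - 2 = -7*c^3 + 39*c^2 + 130*c + 48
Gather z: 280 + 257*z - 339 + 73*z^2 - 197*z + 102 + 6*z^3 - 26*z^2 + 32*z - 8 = 6*z^3 + 47*z^2 + 92*z + 35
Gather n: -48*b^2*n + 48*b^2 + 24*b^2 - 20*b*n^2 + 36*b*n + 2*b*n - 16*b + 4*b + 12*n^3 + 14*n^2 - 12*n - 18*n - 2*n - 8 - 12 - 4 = 72*b^2 - 12*b + 12*n^3 + n^2*(14 - 20*b) + n*(-48*b^2 + 38*b - 32) - 24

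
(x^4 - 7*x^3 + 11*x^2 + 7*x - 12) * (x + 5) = x^5 - 2*x^4 - 24*x^3 + 62*x^2 + 23*x - 60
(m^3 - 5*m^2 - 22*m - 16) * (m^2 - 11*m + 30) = m^5 - 16*m^4 + 63*m^3 + 76*m^2 - 484*m - 480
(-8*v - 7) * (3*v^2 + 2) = -24*v^3 - 21*v^2 - 16*v - 14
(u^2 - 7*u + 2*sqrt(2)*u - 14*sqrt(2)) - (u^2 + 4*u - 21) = -11*u + 2*sqrt(2)*u - 14*sqrt(2) + 21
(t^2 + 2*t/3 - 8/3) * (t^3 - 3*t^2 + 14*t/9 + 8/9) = t^5 - 7*t^4/3 - 28*t^3/9 + 268*t^2/27 - 32*t/9 - 64/27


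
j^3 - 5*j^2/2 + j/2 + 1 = (j - 2)*(j - 1)*(j + 1/2)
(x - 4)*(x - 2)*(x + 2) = x^3 - 4*x^2 - 4*x + 16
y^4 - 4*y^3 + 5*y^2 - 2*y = y*(y - 2)*(y - 1)^2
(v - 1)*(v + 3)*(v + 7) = v^3 + 9*v^2 + 11*v - 21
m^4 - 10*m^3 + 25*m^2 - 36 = (m - 6)*(m - 3)*(m - 2)*(m + 1)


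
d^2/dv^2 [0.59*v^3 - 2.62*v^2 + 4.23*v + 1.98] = 3.54*v - 5.24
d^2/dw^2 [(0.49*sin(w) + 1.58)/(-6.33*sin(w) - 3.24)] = (53.259354*sin(w)^2 - 27.260712*sin(w) - 106.518708)/(253.636137*sin(w)^3 + 389.469708*sin(w)^2 + 199.349424*sin(w) + 34.012224)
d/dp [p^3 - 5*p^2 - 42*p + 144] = 3*p^2 - 10*p - 42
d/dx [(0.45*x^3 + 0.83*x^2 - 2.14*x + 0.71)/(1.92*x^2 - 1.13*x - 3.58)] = (0.864*x^4 - 1.017*x^3 - 1.6621*x^2 - 8.6692*x + 8.4635)/(3.6864*x^4 - 4.3392*x^3 - 12.4703*x^2 + 8.0908*x + 12.8164)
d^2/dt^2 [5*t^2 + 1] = 10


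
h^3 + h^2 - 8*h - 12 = (h - 3)*(h + 2)^2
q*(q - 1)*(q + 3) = q^3 + 2*q^2 - 3*q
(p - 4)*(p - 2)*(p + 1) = p^3 - 5*p^2 + 2*p + 8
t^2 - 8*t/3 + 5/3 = (t - 5/3)*(t - 1)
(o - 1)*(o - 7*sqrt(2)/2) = o^2 - 7*sqrt(2)*o/2 - o + 7*sqrt(2)/2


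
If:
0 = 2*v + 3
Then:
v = -3/2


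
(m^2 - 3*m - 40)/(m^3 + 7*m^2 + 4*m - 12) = (m^2 - 3*m - 40)/(m^3 + 7*m^2 + 4*m - 12)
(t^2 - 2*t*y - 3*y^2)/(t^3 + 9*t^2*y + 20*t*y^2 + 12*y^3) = (t - 3*y)/(t^2 + 8*t*y + 12*y^2)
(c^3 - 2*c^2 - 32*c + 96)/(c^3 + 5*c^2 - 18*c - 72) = (c - 4)/(c + 3)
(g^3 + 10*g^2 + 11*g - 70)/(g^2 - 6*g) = (g^3 + 10*g^2 + 11*g - 70)/(g*(g - 6))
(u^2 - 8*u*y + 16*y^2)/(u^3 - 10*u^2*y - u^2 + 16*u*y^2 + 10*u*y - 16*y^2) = (u^2 - 8*u*y + 16*y^2)/(u^3 - 10*u^2*y - u^2 + 16*u*y^2 + 10*u*y - 16*y^2)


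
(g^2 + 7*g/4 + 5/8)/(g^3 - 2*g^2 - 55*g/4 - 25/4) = (4*g + 5)/(2*(2*g^2 - 5*g - 25))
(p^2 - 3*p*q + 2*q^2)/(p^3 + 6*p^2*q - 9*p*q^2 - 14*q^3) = (p - q)/(p^2 + 8*p*q + 7*q^2)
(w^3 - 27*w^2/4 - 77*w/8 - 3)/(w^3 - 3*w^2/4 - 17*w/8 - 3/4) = (w - 8)/(w - 2)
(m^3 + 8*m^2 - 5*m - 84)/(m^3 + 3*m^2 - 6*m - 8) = (m^2 + 4*m - 21)/(m^2 - m - 2)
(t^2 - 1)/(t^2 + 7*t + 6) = (t - 1)/(t + 6)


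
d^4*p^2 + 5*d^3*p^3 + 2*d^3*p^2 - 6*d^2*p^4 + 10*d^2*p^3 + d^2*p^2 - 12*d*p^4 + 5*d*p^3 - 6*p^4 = (d - p)*(d + 6*p)*(d*p + p)^2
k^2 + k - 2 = (k - 1)*(k + 2)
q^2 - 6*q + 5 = (q - 5)*(q - 1)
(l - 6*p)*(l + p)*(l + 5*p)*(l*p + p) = l^4*p + l^3*p - 31*l^2*p^3 - 30*l*p^4 - 31*l*p^3 - 30*p^4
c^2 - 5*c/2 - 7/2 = (c - 7/2)*(c + 1)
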